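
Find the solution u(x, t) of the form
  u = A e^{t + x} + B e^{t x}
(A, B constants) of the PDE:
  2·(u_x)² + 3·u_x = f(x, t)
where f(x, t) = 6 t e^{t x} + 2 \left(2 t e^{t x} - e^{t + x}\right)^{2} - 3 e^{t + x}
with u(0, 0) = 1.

Substitute the ansatz u = A e^{t + x} + B e^{t x} into the left-hand side.
Derivatives of the ansatz:
  u_x = A e^{t} e^{x} + B t e^{t x}
Term by term:
  2·(u_x)² = 2 A^{2} e^{2 t} e^{2 x} + 4 A B t e^{t} e^{x} e^{t x} + 2 B^{2} t^{2} e^{2 t x}
  3·u_x = 3 A e^{t} e^{x} + 3 B t e^{t x}
So the left-hand side equals
  2 A^{2} e^{2 t} e^{2 x} + 4 A B t e^{t} e^{x} e^{t x} + 3 A e^{t} e^{x} + 2 B^{2} t^{2} e^{2 t x} + 3 B t e^{t x}
This must equal f(x, t) identically; expanded, f = 8 t^{2} e^{2 t x} - 8 t e^{t} e^{x} e^{t x} + 6 t e^{t x} + 2 e^{2 t} e^{2 x} - 3 e^{t} e^{x}.
Matching coefficients of the independent functions:
  [t e^{t x}]:  3 B = 6
  [t^{2} e^{2 t x}]:  2 B^{2} = 8
  [e^{t} e^{x}]:  3 A = -3
  [e^{2 t} e^{2 x}]:  2 A^{2} = 2
  [t e^{t} e^{x} e^{t x}]:  4 A B = -8
Solving: A = -1, B = 2.
Check against the point condition:
  u(0, 0) = 1  ⟹  A + B = 1  ✓
Hence u(x, t) = 2 e^{t x} - e^{t + x}.

Answer: u(x, t) = 2 e^{t x} - e^{t + x}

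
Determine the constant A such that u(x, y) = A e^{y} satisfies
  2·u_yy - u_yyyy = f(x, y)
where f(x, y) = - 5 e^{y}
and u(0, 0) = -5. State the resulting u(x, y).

Substitute the ansatz u = A e^{y} into the left-hand side.
Derivatives of the ansatz:
  u_yy = A e^{y}
  u_yyyy = A e^{y}
Term by term:
  2·u_yy = 2 A e^{y}
  -u_yyyy = - A e^{y}
So the left-hand side equals
  A e^{y}
This must equal f(x, y) = - 5 e^{y} identically.
Matching coefficients of the independent functions:
  [e^{y}]:  A = -5
Solving: A = -5.
Check against the point condition:
  u(0, 0) = -5  ⟹  A = -5  ✓
Hence u(x, y) = - 5 e^{y}.

Answer: u(x, y) = - 5 e^{y}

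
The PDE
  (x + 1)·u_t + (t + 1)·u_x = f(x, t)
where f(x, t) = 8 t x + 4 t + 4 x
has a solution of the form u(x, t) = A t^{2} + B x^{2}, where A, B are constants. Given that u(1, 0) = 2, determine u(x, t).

Substitute the ansatz u = A t^{2} + B x^{2} into the left-hand side.
Derivatives of the ansatz:
  u_t = 2 A t
  u_x = 2 B x
Term by term:
  (x + 1)·u_t = 2 A t x + 2 A t
  (t + 1)·u_x = 2 B t x + 2 B x
So the left-hand side equals
  2 A t x + 2 A t + 2 B t x + 2 B x
This must equal f(x, t) = 8 t x + 4 t + 4 x identically.
Matching coefficients of the independent functions:
  [t]:  2 A = 4
  [x]:  2 B = 4
  [t x]:  2 A + 2 B = 8
Solving: A = 2, B = 2.
Check against the point condition:
  u(1, 0) = 2  ⟹  B = 2  ✓
Hence u(x, t) = 2 t^{2} + 2 x^{2}.

Answer: u(x, t) = 2 t^{2} + 2 x^{2}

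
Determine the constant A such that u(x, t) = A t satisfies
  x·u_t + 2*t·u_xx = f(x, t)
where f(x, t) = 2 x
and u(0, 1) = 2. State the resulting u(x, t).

Answer: u(x, t) = 2 t

Derivation:
Substitute the ansatz u = A t into the left-hand side.
Derivatives of the ansatz:
  u_t = A
  u_xx = 0
Term by term:
  x·u_t = A x
  2*t·u_xx = 0
So the left-hand side equals
  A x
This must equal f(x, t) = 2 x identically.
Matching coefficients of the independent functions:
  [x]:  A = 2
Solving: A = 2.
Check against the point condition:
  u(0, 1) = 2  ⟹  A = 2  ✓
Hence u(x, t) = 2 t.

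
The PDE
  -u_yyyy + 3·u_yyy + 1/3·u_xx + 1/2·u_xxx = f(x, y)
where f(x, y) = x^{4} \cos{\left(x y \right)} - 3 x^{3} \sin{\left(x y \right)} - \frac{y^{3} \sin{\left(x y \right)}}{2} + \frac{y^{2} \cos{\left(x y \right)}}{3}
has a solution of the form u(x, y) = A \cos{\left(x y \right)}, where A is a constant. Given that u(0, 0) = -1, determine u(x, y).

Answer: u(x, y) = - \cos{\left(x y \right)}

Derivation:
Substitute the ansatz u = A \cos{\left(x y \right)} into the left-hand side.
Derivatives of the ansatz:
  u_yyyy = A x^{4} \cos{\left(x y \right)}
  u_yyy = A x^{3} \sin{\left(x y \right)}
  u_xx = - A y^{2} \cos{\left(x y \right)}
  u_xxx = A y^{3} \sin{\left(x y \right)}
Term by term:
  -u_yyyy = - A x^{4} \cos{\left(x y \right)}
  3·u_yyy = 3 A x^{3} \sin{\left(x y \right)}
  1/3·u_xx = - \frac{A y^{2} \cos{\left(x y \right)}}{3}
  1/2·u_xxx = \frac{A y^{3} \sin{\left(x y \right)}}{2}
So the left-hand side equals
  - A x^{4} \cos{\left(x y \right)} + 3 A x^{3} \sin{\left(x y \right)} + \frac{A y^{3} \sin{\left(x y \right)}}{2} - \frac{A y^{2} \cos{\left(x y \right)}}{3}
This must equal f(x, y) = x^{4} \cos{\left(x y \right)} - 3 x^{3} \sin{\left(x y \right)} - \frac{y^{3} \sin{\left(x y \right)}}{2} + \frac{y^{2} \cos{\left(x y \right)}}{3} identically.
Matching coefficients of the independent functions:
  [x^{3} \sin{\left(x y \right)}]:  3 A = -3
  [x^{4} \cos{\left(x y \right)}]:  - A = 1
  [y^{2} \cos{\left(x y \right)}]:  - \frac{A}{3} = \frac{1}{3}
  [y^{3} \sin{\left(x y \right)}]:  \frac{A}{2} = - \frac{1}{2}
Solving: A = -1.
Check against the point condition:
  u(0, 0) = -1  ⟹  A = -1  ✓
Hence u(x, y) = - \cos{\left(x y \right)}.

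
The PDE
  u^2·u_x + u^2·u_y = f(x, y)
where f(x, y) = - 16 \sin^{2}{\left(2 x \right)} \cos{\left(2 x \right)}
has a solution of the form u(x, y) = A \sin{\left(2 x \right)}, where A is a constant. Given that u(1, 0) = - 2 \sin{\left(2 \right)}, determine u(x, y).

Substitute the ansatz u = A \sin{\left(2 x \right)} into the left-hand side.
Derivatives of the ansatz:
  u_x = 2 A \cos{\left(2 x \right)}
  u_y = 0
Term by term:
  u^2·u_x = 2 A^{3} \sin^{2}{\left(2 x \right)} \cos{\left(2 x \right)}
  u^2·u_y = 0
So the left-hand side equals
  2 A^{3} \sin^{2}{\left(2 x \right)} \cos{\left(2 x \right)}
This must equal f(x, y) = - 16 \sin^{2}{\left(2 x \right)} \cos{\left(2 x \right)} identically.
Matching coefficients of the independent functions:
  [\sin^{2}{\left(2 x \right)} \cos{\left(2 x \right)}]:  2 A^{3} = -16
Solving: A = -2.
Check against the point condition:
  u(1, 0) = - 2 \sin{\left(2 \right)}  ⟹  A \sin{\left(2 \right)} = - 2 \sin{\left(2 \right)}  ✓
Hence u(x, y) = - 2 \sin{\left(2 x \right)}.

Answer: u(x, y) = - 2 \sin{\left(2 x \right)}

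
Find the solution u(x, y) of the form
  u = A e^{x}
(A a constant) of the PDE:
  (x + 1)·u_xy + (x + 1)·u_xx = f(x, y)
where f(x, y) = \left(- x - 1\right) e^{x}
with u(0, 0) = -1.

Substitute the ansatz u = A e^{x} into the left-hand side.
Derivatives of the ansatz:
  u_xy = 0
  u_xx = A e^{x}
Term by term:
  (x + 1)·u_xy = 0
  (x + 1)·u_xx = A x e^{x} + A e^{x}
So the left-hand side equals
  A x e^{x} + A e^{x}
This must equal f(x, y) identically; expanded, f = - x e^{x} - e^{x}.
Matching coefficients of the independent functions:
  [x e^{x}, e^{x}]:  A = -1
Solving: A = -1.
Check against the point condition:
  u(0, 0) = -1  ⟹  A = -1  ✓
Hence u(x, y) = - e^{x}.

Answer: u(x, y) = - e^{x}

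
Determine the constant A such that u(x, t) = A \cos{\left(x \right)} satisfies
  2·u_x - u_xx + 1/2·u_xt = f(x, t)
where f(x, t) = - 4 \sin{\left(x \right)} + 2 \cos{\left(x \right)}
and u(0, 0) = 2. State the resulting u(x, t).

Substitute the ansatz u = A \cos{\left(x \right)} into the left-hand side.
Derivatives of the ansatz:
  u_x = - A \sin{\left(x \right)}
  u_xx = - A \cos{\left(x \right)}
  u_xt = 0
Term by term:
  2·u_x = - 2 A \sin{\left(x \right)}
  -u_xx = A \cos{\left(x \right)}
  1/2·u_xt = 0
So the left-hand side equals
  - 2 A \sin{\left(x \right)} + A \cos{\left(x \right)}
This must equal f(x, t) = - 4 \sin{\left(x \right)} + 2 \cos{\left(x \right)} identically.
Matching coefficients of the independent functions:
  [\sin{\left(x \right)}]:  - 2 A = -4
  [\cos{\left(x \right)}]:  A = 2
Solving: A = 2.
Check against the point condition:
  u(0, 0) = 2  ⟹  A = 2  ✓
Hence u(x, t) = 2 \cos{\left(x \right)}.

Answer: u(x, t) = 2 \cos{\left(x \right)}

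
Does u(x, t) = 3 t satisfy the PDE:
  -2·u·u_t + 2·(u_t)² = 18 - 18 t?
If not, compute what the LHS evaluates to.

Evaluate each term of the left-hand side for u = 3 t.
Derivatives:
  u_t = 3
Terms:
  -2·u·u_t = - 18 t
  2·(u_t)² = 18
Sum: LHS = 18 - 18 t
This is exactly the given right-hand side, so u is a solution.

Answer: Yes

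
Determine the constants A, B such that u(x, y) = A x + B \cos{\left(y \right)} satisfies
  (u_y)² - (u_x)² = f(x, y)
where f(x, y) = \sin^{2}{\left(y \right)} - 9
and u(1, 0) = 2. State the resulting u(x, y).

Substitute the ansatz u = A x + B \cos{\left(y \right)} into the left-hand side.
Derivatives of the ansatz:
  u_y = - B \sin{\left(y \right)}
  u_x = A
Term by term:
  (u_y)² = B^{2} \sin^{2}{\left(y \right)}
  -(u_x)² = - A^{2}
So the left-hand side equals
  - A^{2} + B^{2} \sin^{2}{\left(y \right)}
This must equal f(x, y) = \sin^{2}{\left(y \right)} - 9 identically.
Matching coefficients of the independent functions:
  [constant term]:  - A^{2} = -9
  [\sin^{2}{\left(y \right)}]:  B^{2} = 1
These equations allow (A, B) = (-3, -1) or (-3, 1) or (3, -1) or (3, 1).
Impose the point condition(s):
  u(1, 0) = 2  ⟹  A + B = 2
Only A = 3, B = -1 satisfies everything.
Hence u(x, y) = 3 x - \cos{\left(y \right)}.

Answer: u(x, y) = 3 x - \cos{\left(y \right)}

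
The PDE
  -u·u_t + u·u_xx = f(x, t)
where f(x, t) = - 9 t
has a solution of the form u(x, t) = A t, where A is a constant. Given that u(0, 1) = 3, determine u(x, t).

Answer: u(x, t) = 3 t

Derivation:
Substitute the ansatz u = A t into the left-hand side.
Derivatives of the ansatz:
  u_t = A
  u_xx = 0
Term by term:
  -u·u_t = - A^{2} t
  u·u_xx = 0
So the left-hand side equals
  - A^{2} t
This must equal f(x, t) = - 9 t identically.
Matching coefficients of the independent functions:
  [t]:  - A^{2} = -9
These equations allow (A) = (-3) or (3).
Impose the point condition(s):
  u(0, 1) = 3  ⟹  A = 3
Only A = 3 satisfies everything.
Hence u(x, t) = 3 t.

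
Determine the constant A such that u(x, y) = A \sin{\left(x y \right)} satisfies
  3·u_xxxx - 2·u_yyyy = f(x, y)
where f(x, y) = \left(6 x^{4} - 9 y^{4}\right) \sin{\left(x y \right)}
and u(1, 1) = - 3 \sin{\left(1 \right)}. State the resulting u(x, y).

Substitute the ansatz u = A \sin{\left(x y \right)} into the left-hand side.
Derivatives of the ansatz:
  u_xxxx = A y^{4} \sin{\left(x y \right)}
  u_yyyy = A x^{4} \sin{\left(x y \right)}
Term by term:
  3·u_xxxx = 3 A y^{4} \sin{\left(x y \right)}
  -2·u_yyyy = - 2 A x^{4} \sin{\left(x y \right)}
So the left-hand side equals
  - 2 A x^{4} \sin{\left(x y \right)} + 3 A y^{4} \sin{\left(x y \right)}
This must equal f(x, y) identically; expanded, f = 6 x^{4} \sin{\left(x y \right)} - 9 y^{4} \sin{\left(x y \right)}.
Matching coefficients of the independent functions:
  [x^{4} \sin{\left(x y \right)}]:  - 2 A = 6
  [y^{4} \sin{\left(x y \right)}]:  3 A = -9
Solving: A = -3.
Check against the point condition:
  u(1, 1) = - 3 \sin{\left(1 \right)}  ⟹  A \sin{\left(1 \right)} = - 3 \sin{\left(1 \right)}  ✓
Hence u(x, y) = - 3 \sin{\left(x y \right)}.

Answer: u(x, y) = - 3 \sin{\left(x y \right)}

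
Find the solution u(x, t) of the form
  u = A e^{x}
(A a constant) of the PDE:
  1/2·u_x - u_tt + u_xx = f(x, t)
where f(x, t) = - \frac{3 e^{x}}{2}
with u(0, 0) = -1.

Answer: u(x, t) = - e^{x}

Derivation:
Substitute the ansatz u = A e^{x} into the left-hand side.
Derivatives of the ansatz:
  u_x = A e^{x}
  u_tt = 0
  u_xx = A e^{x}
Term by term:
  1/2·u_x = \frac{A e^{x}}{2}
  -u_tt = 0
  u_xx = A e^{x}
So the left-hand side equals
  \frac{3 A e^{x}}{2}
This must equal f(x, t) = - \frac{3 e^{x}}{2} identically.
Matching coefficients of the independent functions:
  [e^{x}]:  \frac{3 A}{2} = - \frac{3}{2}
Solving: A = -1.
Check against the point condition:
  u(0, 0) = -1  ⟹  A = -1  ✓
Hence u(x, t) = - e^{x}.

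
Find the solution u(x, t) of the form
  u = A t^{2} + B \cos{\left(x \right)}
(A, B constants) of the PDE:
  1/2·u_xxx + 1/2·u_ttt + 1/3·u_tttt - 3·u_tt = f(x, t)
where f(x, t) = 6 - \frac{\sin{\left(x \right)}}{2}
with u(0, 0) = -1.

Answer: u(x, t) = - t^{2} - \cos{\left(x \right)}

Derivation:
Substitute the ansatz u = A t^{2} + B \cos{\left(x \right)} into the left-hand side.
Derivatives of the ansatz:
  u_xxx = B \sin{\left(x \right)}
  u_ttt = 0
  u_tttt = 0
  u_tt = 2 A
Term by term:
  1/2·u_xxx = \frac{B \sin{\left(x \right)}}{2}
  1/2·u_ttt = 0
  1/3·u_tttt = 0
  -3·u_tt = - 6 A
So the left-hand side equals
  - 6 A + \frac{B \sin{\left(x \right)}}{2}
This must equal f(x, t) = 6 - \frac{\sin{\left(x \right)}}{2} identically.
Matching coefficients of the independent functions:
  [constant term]:  - 6 A = 6
  [\sin{\left(x \right)}]:  \frac{B}{2} = - \frac{1}{2}
Solving: A = -1, B = -1.
Check against the point condition:
  u(0, 0) = -1  ⟹  B = -1  ✓
Hence u(x, t) = - t^{2} - \cos{\left(x \right)}.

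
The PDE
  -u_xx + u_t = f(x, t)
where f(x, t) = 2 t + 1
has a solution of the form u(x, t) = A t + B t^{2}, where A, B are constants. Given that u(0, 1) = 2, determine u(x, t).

Answer: u(x, t) = t^{2} + t

Derivation:
Substitute the ansatz u = A t + B t^{2} into the left-hand side.
Derivatives of the ansatz:
  u_xx = 0
  u_t = A + 2 B t
Term by term:
  -u_xx = 0
  u_t = A + 2 B t
So the left-hand side equals
  A + 2 B t
This must equal f(x, t) = 2 t + 1 identically.
Matching coefficients of the independent functions:
  [constant term]:  A = 1
  [t]:  2 B = 2
Solving: A = 1, B = 1.
Check against the point condition:
  u(0, 1) = 2  ⟹  A + B = 2  ✓
Hence u(x, t) = t^{2} + t.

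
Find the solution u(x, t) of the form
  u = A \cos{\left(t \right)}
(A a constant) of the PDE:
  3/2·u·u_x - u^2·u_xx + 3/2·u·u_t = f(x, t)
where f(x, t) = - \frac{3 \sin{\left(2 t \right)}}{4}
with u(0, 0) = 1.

Answer: u(x, t) = \cos{\left(t \right)}

Derivation:
Substitute the ansatz u = A \cos{\left(t \right)} into the left-hand side.
Derivatives of the ansatz:
  u_x = 0
  u_xx = 0
  u_t = - A \sin{\left(t \right)}
Term by term:
  3/2·u·u_x = 0
  -u^2·u_xx = 0
  3/2·u·u_t = - \frac{3 A^{2} \sin{\left(t \right)} \cos{\left(t \right)}}{2}
So the left-hand side equals
  - \frac{3 A^{2} \sin{\left(t \right)} \cos{\left(t \right)}}{2}
This must equal f(x, t) identically; expanded, f = - \frac{3 \sin{\left(t \right)} \cos{\left(t \right)}}{2}.
Matching coefficients of the independent functions:
  [\sin{\left(t \right)} \cos{\left(t \right)}]:  - \frac{3 A^{2}}{2} = - \frac{3}{2}
These equations allow (A) = (-1) or (1).
Impose the point condition(s):
  u(0, 0) = 1  ⟹  A = 1
Only A = 1 satisfies everything.
Hence u(x, t) = \cos{\left(t \right)}.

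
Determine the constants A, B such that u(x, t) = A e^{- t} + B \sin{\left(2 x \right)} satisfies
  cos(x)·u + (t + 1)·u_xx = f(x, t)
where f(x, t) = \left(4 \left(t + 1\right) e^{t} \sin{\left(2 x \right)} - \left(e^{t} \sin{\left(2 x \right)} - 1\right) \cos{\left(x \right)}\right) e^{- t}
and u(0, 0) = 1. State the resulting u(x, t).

Substitute the ansatz u = A e^{- t} + B \sin{\left(2 x \right)} into the left-hand side.
Derivatives of the ansatz:
  u_xx = - 4 B \sin{\left(2 x \right)}
Term by term:
  cos(x)·u = A e^{- t} \cos{\left(x \right)} + B \sin{\left(2 x \right)} \cos{\left(x \right)}
  (t + 1)·u_xx = - 4 B t \sin{\left(2 x \right)} - 4 B \sin{\left(2 x \right)}
So the left-hand side equals
  A e^{- t} \cos{\left(x \right)} - 4 B t \sin{\left(2 x \right)} + B \sin{\left(2 x \right)} \cos{\left(x \right)} - 4 B \sin{\left(2 x \right)}
This must equal f(x, t) identically; expanded, f = 4 t \sin{\left(2 x \right)} - \sin{\left(2 x \right)} \cos{\left(x \right)} + 4 \sin{\left(2 x \right)} + e^{- t} \cos{\left(x \right)}.
Matching coefficients of the independent functions:
  [t \sin{\left(2 x \right)}, \sin{\left(2 x \right)}]:  - 4 B = 4
  [e^{- t} \cos{\left(x \right)}]:  A = 1
  [\sin{\left(2 x \right)} \cos{\left(x \right)}]:  B = -1
Solving: A = 1, B = -1.
Check against the point condition:
  u(0, 0) = 1  ⟹  A = 1  ✓
Hence u(x, t) = - \sin{\left(2 x \right)} + e^{- t}.

Answer: u(x, t) = - \sin{\left(2 x \right)} + e^{- t}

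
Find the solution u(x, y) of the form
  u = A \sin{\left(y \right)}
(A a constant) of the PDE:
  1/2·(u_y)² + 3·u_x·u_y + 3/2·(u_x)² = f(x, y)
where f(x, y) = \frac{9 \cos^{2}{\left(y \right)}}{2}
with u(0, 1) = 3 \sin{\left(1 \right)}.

Substitute the ansatz u = A \sin{\left(y \right)} into the left-hand side.
Derivatives of the ansatz:
  u_y = A \cos{\left(y \right)}
  u_x = 0
Term by term:
  1/2·(u_y)² = \frac{A^{2} \cos^{2}{\left(y \right)}}{2}
  3·u_x·u_y = 0
  3/2·(u_x)² = 0
So the left-hand side equals
  \frac{A^{2} \cos^{2}{\left(y \right)}}{2}
This must equal f(x, y) = \frac{9 \cos^{2}{\left(y \right)}}{2} identically.
Matching coefficients of the independent functions:
  [\cos^{2}{\left(y \right)}]:  \frac{A^{2}}{2} = \frac{9}{2}
These equations allow (A) = (-3) or (3).
Impose the point condition(s):
  u(0, 1) = 3 \sin{\left(1 \right)}  ⟹  A \sin{\left(1 \right)} = 3 \sin{\left(1 \right)}
Only A = 3 satisfies everything.
Hence u(x, y) = 3 \sin{\left(y \right)}.

Answer: u(x, y) = 3 \sin{\left(y \right)}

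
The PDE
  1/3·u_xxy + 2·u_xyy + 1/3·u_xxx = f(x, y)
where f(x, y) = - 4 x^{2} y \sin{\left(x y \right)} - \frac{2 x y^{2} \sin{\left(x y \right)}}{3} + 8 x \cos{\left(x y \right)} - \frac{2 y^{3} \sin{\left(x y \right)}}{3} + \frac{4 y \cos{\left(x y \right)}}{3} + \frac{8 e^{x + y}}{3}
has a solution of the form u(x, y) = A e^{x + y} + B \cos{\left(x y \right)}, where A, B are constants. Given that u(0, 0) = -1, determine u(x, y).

Answer: u(x, y) = e^{x + y} - 2 \cos{\left(x y \right)}

Derivation:
Substitute the ansatz u = A e^{x + y} + B \cos{\left(x y \right)} into the left-hand side.
Derivatives of the ansatz:
  u_xxy = A e^{x} e^{y} + B x y^{2} \sin{\left(x y \right)} - 2 B y \cos{\left(x y \right)}
  u_xyy = A e^{x} e^{y} + B x^{2} y \sin{\left(x y \right)} - 2 B x \cos{\left(x y \right)}
  u_xxx = A e^{x} e^{y} + B y^{3} \sin{\left(x y \right)}
Term by term:
  1/3·u_xxy = \frac{A e^{x} e^{y}}{3} + \frac{B x y^{2} \sin{\left(x y \right)}}{3} - \frac{2 B y \cos{\left(x y \right)}}{3}
  2·u_xyy = 2 A e^{x} e^{y} + 2 B x^{2} y \sin{\left(x y \right)} - 4 B x \cos{\left(x y \right)}
  1/3·u_xxx = \frac{A e^{x} e^{y}}{3} + \frac{B y^{3} \sin{\left(x y \right)}}{3}
So the left-hand side equals
  \frac{8 A e^{x} e^{y}}{3} + 2 B x^{2} y \sin{\left(x y \right)} + \frac{B x y^{2} \sin{\left(x y \right)}}{3} - 4 B x \cos{\left(x y \right)} + \frac{B y^{3} \sin{\left(x y \right)}}{3} - \frac{2 B y \cos{\left(x y \right)}}{3}
This must equal f(x, y) identically; expanded, f = - 4 x^{2} y \sin{\left(x y \right)} - \frac{2 x y^{2} \sin{\left(x y \right)}}{3} + 8 x \cos{\left(x y \right)} - \frac{2 y^{3} \sin{\left(x y \right)}}{3} + \frac{4 y \cos{\left(x y \right)}}{3} + \frac{8 e^{x} e^{y}}{3}.
Matching coefficients of the independent functions:
  [x \cos{\left(x y \right)}]:  - 4 B = 8
  [y \cos{\left(x y \right)}]:  - \frac{2 B}{3} = \frac{4}{3}
  [y^{3} \sin{\left(x y \right)}, x y^{2} \sin{\left(x y \right)}]:  \frac{B}{3} = - \frac{2}{3}
  [e^{x} e^{y}]:  \frac{8 A}{3} = \frac{8}{3}
  [x^{2} y \sin{\left(x y \right)}]:  2 B = -4
Solving: A = 1, B = -2.
Check against the point condition:
  u(0, 0) = -1  ⟹  A + B = -1  ✓
Hence u(x, y) = e^{x + y} - 2 \cos{\left(x y \right)}.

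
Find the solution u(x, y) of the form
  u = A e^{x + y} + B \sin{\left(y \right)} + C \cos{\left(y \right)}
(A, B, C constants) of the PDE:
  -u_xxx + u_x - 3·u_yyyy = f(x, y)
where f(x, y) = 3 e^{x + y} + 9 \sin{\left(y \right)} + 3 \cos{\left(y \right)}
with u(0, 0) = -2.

Substitute the ansatz u = A e^{x + y} + B \sin{\left(y \right)} + C \cos{\left(y \right)} into the left-hand side.
Derivatives of the ansatz:
  u_xxx = A e^{x} e^{y}
  u_x = A e^{x} e^{y}
  u_yyyy = A e^{x} e^{y} + B \sin{\left(y \right)} + C \cos{\left(y \right)}
Term by term:
  -u_xxx = - A e^{x} e^{y}
  u_x = A e^{x} e^{y}
  -3·u_yyyy = - 3 A e^{x} e^{y} - 3 B \sin{\left(y \right)} - 3 C \cos{\left(y \right)}
So the left-hand side equals
  - 3 A e^{x} e^{y} - 3 B \sin{\left(y \right)} - 3 C \cos{\left(y \right)}
This must equal f(x, y) identically; expanded, f = 3 e^{x} e^{y} + 9 \sin{\left(y \right)} + 3 \cos{\left(y \right)}.
Matching coefficients of the independent functions:
  [e^{x} e^{y}]:  - 3 A = 3
  [\sin{\left(y \right)}]:  - 3 B = 9
  [\cos{\left(y \right)}]:  - 3 C = 3
Solving: A = -1, B = -3, C = -1.
Check against the point condition:
  u(0, 0) = -2  ⟹  A + C = -2  ✓
Hence u(x, y) = - e^{x + y} - 3 \sin{\left(y \right)} - \cos{\left(y \right)}.

Answer: u(x, y) = - e^{x + y} - 3 \sin{\left(y \right)} - \cos{\left(y \right)}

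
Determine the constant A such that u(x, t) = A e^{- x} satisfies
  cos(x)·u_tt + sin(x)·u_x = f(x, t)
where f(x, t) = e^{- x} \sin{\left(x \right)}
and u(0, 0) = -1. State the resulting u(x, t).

Substitute the ansatz u = A e^{- x} into the left-hand side.
Derivatives of the ansatz:
  u_tt = 0
  u_x = - A e^{- x}
Term by term:
  cos(x)·u_tt = 0
  sin(x)·u_x = - A e^{- x} \sin{\left(x \right)}
So the left-hand side equals
  - A e^{- x} \sin{\left(x \right)}
This must equal f(x, t) = e^{- x} \sin{\left(x \right)} identically.
Matching coefficients of the independent functions:
  [e^{- x} \sin{\left(x \right)}]:  - A = 1
Solving: A = -1.
Check against the point condition:
  u(0, 0) = -1  ⟹  A = -1  ✓
Hence u(x, t) = - e^{- x}.

Answer: u(x, t) = - e^{- x}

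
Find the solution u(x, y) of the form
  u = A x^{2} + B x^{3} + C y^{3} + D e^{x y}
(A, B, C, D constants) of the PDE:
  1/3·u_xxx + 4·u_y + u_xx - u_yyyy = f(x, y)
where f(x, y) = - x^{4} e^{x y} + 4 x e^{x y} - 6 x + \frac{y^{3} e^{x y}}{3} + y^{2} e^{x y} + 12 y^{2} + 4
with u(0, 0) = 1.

Substitute the ansatz u = A x^{2} + B x^{3} + C y^{3} + D e^{x y} into the left-hand side.
Derivatives of the ansatz:
  u_xxx = 6 B + D y^{3} e^{x y}
  u_y = 3 C y^{2} + D x e^{x y}
  u_xx = 2 A + 6 B x + D y^{2} e^{x y}
  u_yyyy = D x^{4} e^{x y}
Term by term:
  1/3·u_xxx = 2 B + \frac{D y^{3} e^{x y}}{3}
  4·u_y = 12 C y^{2} + 4 D x e^{x y}
  u_xx = 2 A + 6 B x + D y^{2} e^{x y}
  -u_yyyy = - D x^{4} e^{x y}
So the left-hand side equals
  2 A + 6 B x + 2 B + 12 C y^{2} - D x^{4} e^{x y} + 4 D x e^{x y} + \frac{D y^{3} e^{x y}}{3} + D y^{2} e^{x y}
This must equal f(x, y) = - x^{4} e^{x y} + 4 x e^{x y} - 6 x + \frac{y^{3} e^{x y}}{3} + y^{2} e^{x y} + 12 y^{2} + 4 identically.
Matching coefficients of the independent functions:
  [constant term]:  2 A + 2 B = 4
  [x]:  6 B = -6
  [y^{2}]:  12 C = 12
  [x e^{x y}]:  4 D = 4
  [x^{4} e^{x y}]:  - D = -1
  [y^{2} e^{x y}]:  D = 1
  [y^{3} e^{x y}]:  \frac{D}{3} = \frac{1}{3}
Solving: A = 3, B = -1, C = 1, D = 1.
Check against the point condition:
  u(0, 0) = 1  ⟹  D = 1  ✓
Hence u(x, y) = - x^{3} + 3 x^{2} + y^{3} + e^{x y}.

Answer: u(x, y) = - x^{3} + 3 x^{2} + y^{3} + e^{x y}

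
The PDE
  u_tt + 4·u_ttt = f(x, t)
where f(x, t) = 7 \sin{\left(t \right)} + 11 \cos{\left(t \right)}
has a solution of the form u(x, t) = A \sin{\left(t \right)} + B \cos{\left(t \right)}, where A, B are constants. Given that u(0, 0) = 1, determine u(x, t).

Substitute the ansatz u = A \sin{\left(t \right)} + B \cos{\left(t \right)} into the left-hand side.
Derivatives of the ansatz:
  u_tt = - A \sin{\left(t \right)} - B \cos{\left(t \right)}
  u_ttt = - A \cos{\left(t \right)} + B \sin{\left(t \right)}
Term by term:
  u_tt = - A \sin{\left(t \right)} - B \cos{\left(t \right)}
  4·u_ttt = - 4 A \cos{\left(t \right)} + 4 B \sin{\left(t \right)}
So the left-hand side equals
  - A \sin{\left(t \right)} - 4 A \cos{\left(t \right)} + 4 B \sin{\left(t \right)} - B \cos{\left(t \right)}
This must equal f(x, t) = 7 \sin{\left(t \right)} + 11 \cos{\left(t \right)} identically.
Matching coefficients of the independent functions:
  [\sin{\left(t \right)}]:  - A + 4 B = 7
  [\cos{\left(t \right)}]:  - 4 A - B = 11
Solving: A = -3, B = 1.
Check against the point condition:
  u(0, 0) = 1  ⟹  B = 1  ✓
Hence u(x, t) = - 3 \sin{\left(t \right)} + \cos{\left(t \right)}.

Answer: u(x, t) = - 3 \sin{\left(t \right)} + \cos{\left(t \right)}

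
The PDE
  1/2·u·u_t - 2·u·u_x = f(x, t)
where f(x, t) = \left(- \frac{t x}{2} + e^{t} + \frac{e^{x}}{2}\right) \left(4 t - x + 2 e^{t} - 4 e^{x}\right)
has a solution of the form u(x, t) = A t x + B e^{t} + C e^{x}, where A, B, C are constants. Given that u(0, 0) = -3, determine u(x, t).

Substitute the ansatz u = A t x + B e^{t} + C e^{x} into the left-hand side.
Derivatives of the ansatz:
  u_t = A x + B e^{t}
  u_x = A t + C e^{x}
Term by term:
  1/2·u·u_t = \frac{A^{2} t x^{2}}{2} + \frac{A B t x e^{t}}{2} + \frac{A B x e^{t}}{2} + \frac{A C x e^{x}}{2} + \frac{B^{2} e^{2 t}}{2} + \frac{B C e^{t} e^{x}}{2}
  -2·u·u_x = - 2 A^{2} t^{2} x - 2 A B t e^{t} - 2 A C t x e^{x} - 2 A C t e^{x} - 2 B C e^{t} e^{x} - 2 C^{2} e^{2 x}
So the left-hand side equals
  - 2 A^{2} t^{2} x + \frac{A^{2} t x^{2}}{2} + \frac{A B t x e^{t}}{2} - 2 A B t e^{t} + \frac{A B x e^{t}}{2} - 2 A C t x e^{x} - 2 A C t e^{x} + \frac{A C x e^{x}}{2} + \frac{B^{2} e^{2 t}}{2} - \frac{3 B C e^{t} e^{x}}{2} - 2 C^{2} e^{2 x}
This must equal f(x, t) identically; expanded, f = - 2 t^{2} x + \frac{t x^{2}}{2} - t x e^{t} + 2 t x e^{x} + 4 t e^{t} + 2 t e^{x} - x e^{t} - \frac{x e^{x}}{2} + 2 e^{2 t} - 3 e^{t} e^{x} - 2 e^{2 x}.
Matching coefficients of the independent functions:
  [t x^{2}]:  \frac{A^{2}}{2} = \frac{1}{2}
  [t e^{t}]:  - 2 A B = 4
  [t e^{x}, t x e^{x}]:  - 2 A C = 2
  [t^{2} x]:  - 2 A^{2} = -2
  [x e^{t}, t x e^{t}]:  \frac{A B}{2} = -1
  [x e^{x}]:  \frac{A C}{2} = - \frac{1}{2}
  [e^{t} e^{x}]:  - \frac{3 B C}{2} = -3
  [e^{2 t}]:  \frac{B^{2}}{2} = 2
  [e^{2 x}]:  - 2 C^{2} = -2
These equations allow (A, B, C) = (-1, 2, 1) or (1, -2, -1).
Impose the point condition(s):
  u(0, 0) = -3  ⟹  B + C = -3
Only A = 1, B = -2, C = -1 satisfies everything.
Hence u(x, t) = t x - 2 e^{t} - e^{x}.

Answer: u(x, t) = t x - 2 e^{t} - e^{x}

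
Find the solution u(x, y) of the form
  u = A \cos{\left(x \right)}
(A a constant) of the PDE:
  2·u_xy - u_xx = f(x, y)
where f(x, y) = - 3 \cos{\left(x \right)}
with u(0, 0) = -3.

Substitute the ansatz u = A \cos{\left(x \right)} into the left-hand side.
Derivatives of the ansatz:
  u_xy = 0
  u_xx = - A \cos{\left(x \right)}
Term by term:
  2·u_xy = 0
  -u_xx = A \cos{\left(x \right)}
So the left-hand side equals
  A \cos{\left(x \right)}
This must equal f(x, y) = - 3 \cos{\left(x \right)} identically.
Matching coefficients of the independent functions:
  [\cos{\left(x \right)}]:  A = -3
Solving: A = -3.
Check against the point condition:
  u(0, 0) = -3  ⟹  A = -3  ✓
Hence u(x, y) = - 3 \cos{\left(x \right)}.

Answer: u(x, y) = - 3 \cos{\left(x \right)}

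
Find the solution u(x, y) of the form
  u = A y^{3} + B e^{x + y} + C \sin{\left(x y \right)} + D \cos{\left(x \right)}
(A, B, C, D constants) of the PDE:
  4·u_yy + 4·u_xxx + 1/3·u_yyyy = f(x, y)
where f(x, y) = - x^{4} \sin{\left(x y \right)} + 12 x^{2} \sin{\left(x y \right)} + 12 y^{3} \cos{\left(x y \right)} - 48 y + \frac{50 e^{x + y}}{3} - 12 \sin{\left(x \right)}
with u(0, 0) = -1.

Substitute the ansatz u = A y^{3} + B e^{x + y} + C \sin{\left(x y \right)} + D \cos{\left(x \right)} into the left-hand side.
Derivatives of the ansatz:
  u_yy = 6 A y + B e^{x} e^{y} - C x^{2} \sin{\left(x y \right)}
  u_xxx = B e^{x} e^{y} - C y^{3} \cos{\left(x y \right)} + D \sin{\left(x \right)}
  u_yyyy = B e^{x} e^{y} + C x^{4} \sin{\left(x y \right)}
Term by term:
  4·u_yy = 24 A y + 4 B e^{x} e^{y} - 4 C x^{2} \sin{\left(x y \right)}
  4·u_xxx = 4 B e^{x} e^{y} - 4 C y^{3} \cos{\left(x y \right)} + 4 D \sin{\left(x \right)}
  1/3·u_yyyy = \frac{B e^{x} e^{y}}{3} + \frac{C x^{4} \sin{\left(x y \right)}}{3}
So the left-hand side equals
  24 A y + \frac{25 B e^{x} e^{y}}{3} + \frac{C x^{4} \sin{\left(x y \right)}}{3} - 4 C x^{2} \sin{\left(x y \right)} - 4 C y^{3} \cos{\left(x y \right)} + 4 D \sin{\left(x \right)}
This must equal f(x, y) identically; expanded, f = - x^{4} \sin{\left(x y \right)} + 12 x^{2} \sin{\left(x y \right)} + 12 y^{3} \cos{\left(x y \right)} - 48 y + \frac{50 e^{x} e^{y}}{3} - 12 \sin{\left(x \right)}.
Matching coefficients of the independent functions:
  [y]:  24 A = -48
  [x^{2} \sin{\left(x y \right)}, y^{3} \cos{\left(x y \right)}]:  - 4 C = 12
  [x^{4} \sin{\left(x y \right)}]:  \frac{C}{3} = -1
  [e^{x} e^{y}]:  \frac{25 B}{3} = \frac{50}{3}
  [\sin{\left(x \right)}]:  4 D = -12
Solving: A = -2, B = 2, C = -3, D = -3.
Check against the point condition:
  u(0, 0) = -1  ⟹  B + D = -1  ✓
Hence u(x, y) = - 2 y^{3} + 2 e^{x + y} - 3 \sin{\left(x y \right)} - 3 \cos{\left(x \right)}.

Answer: u(x, y) = - 2 y^{3} + 2 e^{x + y} - 3 \sin{\left(x y \right)} - 3 \cos{\left(x \right)}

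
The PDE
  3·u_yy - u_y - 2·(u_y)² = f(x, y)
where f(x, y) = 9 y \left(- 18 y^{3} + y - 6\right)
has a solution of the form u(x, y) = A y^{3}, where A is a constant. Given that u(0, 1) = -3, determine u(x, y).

Answer: u(x, y) = - 3 y^{3}

Derivation:
Substitute the ansatz u = A y^{3} into the left-hand side.
Derivatives of the ansatz:
  u_yy = 6 A y
  u_y = 3 A y^{2}
Term by term:
  3·u_yy = 18 A y
  -u_y = - 3 A y^{2}
  -2·(u_y)² = - 18 A^{2} y^{4}
So the left-hand side equals
  - 18 A^{2} y^{4} - 3 A y^{2} + 18 A y
This must equal f(x, y) identically; expanded, f = - 162 y^{4} + 9 y^{2} - 54 y.
Matching coefficients of the independent functions:
  [y]:  18 A = -54
  [y^{2}]:  - 3 A = 9
  [y^{4}]:  - 18 A^{2} = -162
Solving: A = -3.
Check against the point condition:
  u(0, 1) = -3  ⟹  A = -3  ✓
Hence u(x, y) = - 3 y^{3}.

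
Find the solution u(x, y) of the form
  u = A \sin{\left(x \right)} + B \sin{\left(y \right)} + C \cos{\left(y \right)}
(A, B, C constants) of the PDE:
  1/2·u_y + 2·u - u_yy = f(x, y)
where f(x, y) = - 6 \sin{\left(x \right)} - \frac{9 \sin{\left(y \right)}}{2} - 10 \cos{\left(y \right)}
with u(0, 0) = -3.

Substitute the ansatz u = A \sin{\left(x \right)} + B \sin{\left(y \right)} + C \cos{\left(y \right)} into the left-hand side.
Derivatives of the ansatz:
  u_y = B \cos{\left(y \right)} - C \sin{\left(y \right)}
  u_yy = - B \sin{\left(y \right)} - C \cos{\left(y \right)}
Term by term:
  1/2·u_y = \frac{B \cos{\left(y \right)}}{2} - \frac{C \sin{\left(y \right)}}{2}
  2·u = 2 A \sin{\left(x \right)} + 2 B \sin{\left(y \right)} + 2 C \cos{\left(y \right)}
  -u_yy = B \sin{\left(y \right)} + C \cos{\left(y \right)}
So the left-hand side equals
  2 A \sin{\left(x \right)} + 3 B \sin{\left(y \right)} + \frac{B \cos{\left(y \right)}}{2} - \frac{C \sin{\left(y \right)}}{2} + 3 C \cos{\left(y \right)}
This must equal f(x, y) = - 6 \sin{\left(x \right)} - \frac{9 \sin{\left(y \right)}}{2} - 10 \cos{\left(y \right)} identically.
Matching coefficients of the independent functions:
  [\sin{\left(x \right)}]:  2 A = -6
  [\sin{\left(y \right)}]:  3 B - \frac{C}{2} = - \frac{9}{2}
  [\cos{\left(y \right)}]:  \frac{B}{2} + 3 C = -10
Solving: A = -3, B = -2, C = -3.
Check against the point condition:
  u(0, 0) = -3  ⟹  C = -3  ✓
Hence u(x, y) = - 3 \sin{\left(x \right)} - 2 \sin{\left(y \right)} - 3 \cos{\left(y \right)}.

Answer: u(x, y) = - 3 \sin{\left(x \right)} - 2 \sin{\left(y \right)} - 3 \cos{\left(y \right)}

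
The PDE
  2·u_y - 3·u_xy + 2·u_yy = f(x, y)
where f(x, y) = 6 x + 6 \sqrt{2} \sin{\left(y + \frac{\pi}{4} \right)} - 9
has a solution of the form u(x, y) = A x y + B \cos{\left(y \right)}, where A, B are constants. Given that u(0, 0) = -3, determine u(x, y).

Substitute the ansatz u = A x y + B \cos{\left(y \right)} into the left-hand side.
Derivatives of the ansatz:
  u_y = A x - B \sin{\left(y \right)}
  u_xy = A
  u_yy = - B \cos{\left(y \right)}
Term by term:
  2·u_y = 2 A x - 2 B \sin{\left(y \right)}
  -3·u_xy = - 3 A
  2·u_yy = - 2 B \cos{\left(y \right)}
So the left-hand side equals
  2 A x - 3 A - 2 B \sin{\left(y \right)} - 2 B \cos{\left(y \right)}
This must equal f(x, y) identically; expanded, f = 6 x + 6 \sin{\left(y \right)} + 6 \cos{\left(y \right)} - 9.
Matching coefficients of the independent functions:
  [constant term]:  - 3 A = -9
  [x]:  2 A = 6
  [\sin{\left(y \right)}, \cos{\left(y \right)}]:  - 2 B = 6
Solving: A = 3, B = -3.
Check against the point condition:
  u(0, 0) = -3  ⟹  B = -3  ✓
Hence u(x, y) = 3 x y - 3 \cos{\left(y \right)}.

Answer: u(x, y) = 3 x y - 3 \cos{\left(y \right)}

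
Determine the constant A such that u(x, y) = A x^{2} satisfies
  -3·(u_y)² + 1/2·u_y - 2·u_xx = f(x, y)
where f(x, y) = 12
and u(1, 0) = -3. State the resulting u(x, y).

Answer: u(x, y) = - 3 x^{2}

Derivation:
Substitute the ansatz u = A x^{2} into the left-hand side.
Derivatives of the ansatz:
  u_y = 0
  u_xx = 2 A
Term by term:
  -3·(u_y)² = 0
  1/2·u_y = 0
  -2·u_xx = - 4 A
So the left-hand side equals
  - 4 A
This must equal f(x, y) = 12 identically.
Matching coefficients of the independent functions:
  [constant term]:  - 4 A = 12
Solving: A = -3.
Check against the point condition:
  u(1, 0) = -3  ⟹  A = -3  ✓
Hence u(x, y) = - 3 x^{2}.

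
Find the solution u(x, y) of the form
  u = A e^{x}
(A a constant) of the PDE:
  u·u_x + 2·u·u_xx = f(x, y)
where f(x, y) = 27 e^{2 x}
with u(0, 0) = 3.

Substitute the ansatz u = A e^{x} into the left-hand side.
Derivatives of the ansatz:
  u_x = A e^{x}
  u_xx = A e^{x}
Term by term:
  u·u_x = A^{2} e^{2 x}
  2·u·u_xx = 2 A^{2} e^{2 x}
So the left-hand side equals
  3 A^{2} e^{2 x}
This must equal f(x, y) = 27 e^{2 x} identically.
Matching coefficients of the independent functions:
  [e^{2 x}]:  3 A^{2} = 27
These equations allow (A) = (-3) or (3).
Impose the point condition(s):
  u(0, 0) = 3  ⟹  A = 3
Only A = 3 satisfies everything.
Hence u(x, y) = 3 e^{x}.

Answer: u(x, y) = 3 e^{x}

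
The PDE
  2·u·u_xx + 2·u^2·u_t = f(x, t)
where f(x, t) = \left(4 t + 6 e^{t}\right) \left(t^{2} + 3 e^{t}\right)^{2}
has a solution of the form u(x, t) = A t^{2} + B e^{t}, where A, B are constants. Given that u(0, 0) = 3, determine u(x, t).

Substitute the ansatz u = A t^{2} + B e^{t} into the left-hand side.
Derivatives of the ansatz:
  u_xx = 0
  u_t = 2 A t + B e^{t}
Term by term:
  2·u·u_xx = 0
  2·u^2·u_t = 4 A^{3} t^{5} + 2 A^{2} B t^{4} e^{t} + 8 A^{2} B t^{3} e^{t} + 4 A B^{2} t^{2} e^{2 t} + 4 A B^{2} t e^{2 t} + 2 B^{3} e^{3 t}
So the left-hand side equals
  4 A^{3} t^{5} + 2 A^{2} B t^{4} e^{t} + 8 A^{2} B t^{3} e^{t} + 4 A B^{2} t^{2} e^{2 t} + 4 A B^{2} t e^{2 t} + 2 B^{3} e^{3 t}
This must equal f(x, t) identically; expanded, f = 4 t^{5} + 6 t^{4} e^{t} + 24 t^{3} e^{t} + 36 t^{2} e^{2 t} + 36 t e^{2 t} + 54 e^{3 t}.
Matching coefficients of the independent functions:
  [t^{5}]:  4 A^{3} = 4
  [t e^{2 t}, t^{2} e^{2 t}]:  4 A B^{2} = 36
  [t^{3} e^{t}]:  8 A^{2} B = 24
  [t^{4} e^{t}]:  2 A^{2} B = 6
  [e^{3 t}]:  2 B^{3} = 54
Solving: A = 1, B = 3.
Check against the point condition:
  u(0, 0) = 3  ⟹  B = 3  ✓
Hence u(x, t) = t^{2} + 3 e^{t}.

Answer: u(x, t) = t^{2} + 3 e^{t}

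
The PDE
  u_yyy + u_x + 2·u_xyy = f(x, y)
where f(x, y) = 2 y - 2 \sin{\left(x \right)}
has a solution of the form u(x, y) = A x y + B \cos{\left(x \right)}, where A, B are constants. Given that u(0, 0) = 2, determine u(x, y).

Substitute the ansatz u = A x y + B \cos{\left(x \right)} into the left-hand side.
Derivatives of the ansatz:
  u_yyy = 0
  u_x = A y - B \sin{\left(x \right)}
  u_xyy = 0
Term by term:
  u_yyy = 0
  u_x = A y - B \sin{\left(x \right)}
  2·u_xyy = 0
So the left-hand side equals
  A y - B \sin{\left(x \right)}
This must equal f(x, y) = 2 y - 2 \sin{\left(x \right)} identically.
Matching coefficients of the independent functions:
  [y]:  A = 2
  [\sin{\left(x \right)}]:  - B = -2
Solving: A = 2, B = 2.
Check against the point condition:
  u(0, 0) = 2  ⟹  B = 2  ✓
Hence u(x, y) = 2 x y + 2 \cos{\left(x \right)}.

Answer: u(x, y) = 2 x y + 2 \cos{\left(x \right)}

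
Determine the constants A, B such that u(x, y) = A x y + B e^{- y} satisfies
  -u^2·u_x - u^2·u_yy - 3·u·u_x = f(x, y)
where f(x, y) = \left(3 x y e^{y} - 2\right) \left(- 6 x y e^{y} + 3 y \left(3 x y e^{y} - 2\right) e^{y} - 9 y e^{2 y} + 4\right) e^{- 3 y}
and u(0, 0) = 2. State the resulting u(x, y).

Substitute the ansatz u = A x y + B e^{- y} into the left-hand side.
Derivatives of the ansatz:
  u_x = A y
  u_yy = B e^{- y}
Term by term:
  -u^2·u_x = - A^{3} x^{2} y^{3} - 2 A^{2} B x y^{2} e^{- y} - A B^{2} y e^{- 2 y}
  -u^2·u_yy = - A^{2} B x^{2} y^{2} e^{- y} - 2 A B^{2} x y e^{- 2 y} - B^{3} e^{- 3 y}
  -3·u·u_x = - 3 A^{2} x y^{2} - 3 A B y e^{- y}
So the left-hand side equals
  - A^{3} x^{2} y^{3} - A^{2} B x^{2} y^{2} e^{- y} - 2 A^{2} B x y^{2} e^{- y} - 3 A^{2} x y^{2} - 2 A B^{2} x y e^{- 2 y} - A B^{2} y e^{- 2 y} - 3 A B y e^{- y} - B^{3} e^{- 3 y}
This must equal f(x, y) identically; expanded, f = 27 x^{2} y^{3} - 18 x^{2} y^{2} e^{- y} - 27 x y^{2} - 36 x y^{2} e^{- y} + 24 x y e^{- 2 y} + 18 y e^{- y} + 12 y e^{- 2 y} - 8 e^{- 3 y}.
Matching coefficients of the independent functions:
  [x y^{2}]:  - 3 A^{2} = -27
  [x^{2} y^{3}]:  - A^{3} = 27
  [y e^{- 2 y}]:  - A B^{2} = 12
  [y e^{- y}]:  - 3 A B = 18
  [x y e^{- 2 y}]:  - 2 A B^{2} = 24
  [x y^{2} e^{- y}]:  - 2 A^{2} B = -36
  [x^{2} y^{2} e^{- y}]:  - A^{2} B = -18
  [e^{- 3 y}]:  - B^{3} = -8
Solving: A = -3, B = 2.
Check against the point condition:
  u(0, 0) = 2  ⟹  B = 2  ✓
Hence u(x, y) = - 3 x y + 2 e^{- y}.

Answer: u(x, y) = - 3 x y + 2 e^{- y}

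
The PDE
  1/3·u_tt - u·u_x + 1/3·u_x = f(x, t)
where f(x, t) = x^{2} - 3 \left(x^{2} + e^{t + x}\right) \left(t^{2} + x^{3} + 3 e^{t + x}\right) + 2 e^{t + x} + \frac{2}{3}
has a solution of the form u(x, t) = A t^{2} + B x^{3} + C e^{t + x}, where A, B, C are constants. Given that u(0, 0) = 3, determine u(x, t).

Substitute the ansatz u = A t^{2} + B x^{3} + C e^{t + x} into the left-hand side.
Derivatives of the ansatz:
  u_tt = 2 A + C e^{t} e^{x}
  u_x = 3 B x^{2} + C e^{t} e^{x}
Term by term:
  1/3·u_tt = \frac{2 A}{3} + \frac{C e^{t} e^{x}}{3}
  -u·u_x = - 3 A B t^{2} x^{2} - A C t^{2} e^{t} e^{x} - 3 B^{2} x^{5} - B C x^{3} e^{t} e^{x} - 3 B C x^{2} e^{t} e^{x} - C^{2} e^{2 t} e^{2 x}
  1/3·u_x = B x^{2} + \frac{C e^{t} e^{x}}{3}
So the left-hand side equals
  - 3 A B t^{2} x^{2} - A C t^{2} e^{t} e^{x} + \frac{2 A}{3} - 3 B^{2} x^{5} - B C x^{3} e^{t} e^{x} - 3 B C x^{2} e^{t} e^{x} + B x^{2} - C^{2} e^{2 t} e^{2 x} + \frac{2 C e^{t} e^{x}}{3}
This must equal f(x, t) identically; expanded, f = - 3 t^{2} x^{2} - 3 t^{2} e^{t} e^{x} - 3 x^{5} - 3 x^{3} e^{t} e^{x} - 9 x^{2} e^{t} e^{x} + x^{2} - 9 e^{2 t} e^{2 x} + 2 e^{t} e^{x} + \frac{2}{3}.
Matching coefficients of the independent functions:
  [constant term]:  \frac{2 A}{3} = \frac{2}{3}
  [x^{2}]:  B = 1
  [x^{5}]:  - 3 B^{2} = -3
  [t^{2} x^{2}]:  - 3 A B = -3
  [e^{t} e^{x}]:  \frac{2 C}{3} = 2
  [e^{2 t} e^{2 x}]:  - C^{2} = -9
  [t^{2} e^{t} e^{x}]:  - A C = -3
  [x^{2} e^{t} e^{x}]:  - 3 B C = -9
  [x^{3} e^{t} e^{x}]:  - B C = -3
Solving: A = 1, B = 1, C = 3.
Check against the point condition:
  u(0, 0) = 3  ⟹  C = 3  ✓
Hence u(x, t) = t^{2} + x^{3} + 3 e^{t + x}.

Answer: u(x, t) = t^{2} + x^{3} + 3 e^{t + x}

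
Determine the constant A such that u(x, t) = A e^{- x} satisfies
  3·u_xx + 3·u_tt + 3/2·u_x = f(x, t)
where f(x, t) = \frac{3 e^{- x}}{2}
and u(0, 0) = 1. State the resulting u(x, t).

Answer: u(x, t) = e^{- x}

Derivation:
Substitute the ansatz u = A e^{- x} into the left-hand side.
Derivatives of the ansatz:
  u_xx = A e^{- x}
  u_tt = 0
  u_x = - A e^{- x}
Term by term:
  3·u_xx = 3 A e^{- x}
  3·u_tt = 0
  3/2·u_x = - \frac{3 A e^{- x}}{2}
So the left-hand side equals
  \frac{3 A e^{- x}}{2}
This must equal f(x, t) = \frac{3 e^{- x}}{2} identically.
Matching coefficients of the independent functions:
  [e^{- x}]:  \frac{3 A}{2} = \frac{3}{2}
Solving: A = 1.
Check against the point condition:
  u(0, 0) = 1  ⟹  A = 1  ✓
Hence u(x, t) = e^{- x}.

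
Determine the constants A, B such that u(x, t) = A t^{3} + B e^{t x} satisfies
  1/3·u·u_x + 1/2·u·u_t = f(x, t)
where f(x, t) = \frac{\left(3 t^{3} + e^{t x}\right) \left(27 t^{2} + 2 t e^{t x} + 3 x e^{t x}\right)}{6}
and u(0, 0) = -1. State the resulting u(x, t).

Substitute the ansatz u = A t^{3} + B e^{t x} into the left-hand side.
Derivatives of the ansatz:
  u_x = B t e^{t x}
  u_t = 3 A t^{2} + B x e^{t x}
Term by term:
  1/3·u·u_x = \frac{A B t^{4} e^{t x}}{3} + \frac{B^{2} t e^{2 t x}}{3}
  1/2·u·u_t = \frac{3 A^{2} t^{5}}{2} + \frac{A B t^{3} x e^{t x}}{2} + \frac{3 A B t^{2} e^{t x}}{2} + \frac{B^{2} x e^{2 t x}}{2}
So the left-hand side equals
  \frac{3 A^{2} t^{5}}{2} + \frac{A B t^{4} e^{t x}}{3} + \frac{A B t^{3} x e^{t x}}{2} + \frac{3 A B t^{2} e^{t x}}{2} + \frac{B^{2} t e^{2 t x}}{3} + \frac{B^{2} x e^{2 t x}}{2}
This must equal f(x, t) identically; expanded, f = \frac{27 t^{5}}{2} + t^{4} e^{t x} + \frac{3 t^{3} x e^{t x}}{2} + \frac{9 t^{2} e^{t x}}{2} + \frac{t e^{2 t x}}{3} + \frac{x e^{2 t x}}{2}.
Matching coefficients of the independent functions:
  [t^{5}]:  \frac{3 A^{2}}{2} = \frac{27}{2}
  [t e^{2 t x}]:  \frac{B^{2}}{3} = \frac{1}{3}
  [t^{2} e^{t x}]:  \frac{3 A B}{2} = \frac{9}{2}
  [t^{4} e^{t x}]:  \frac{A B}{3} = 1
  [x e^{2 t x}]:  \frac{B^{2}}{2} = \frac{1}{2}
  [t^{3} x e^{t x}]:  \frac{A B}{2} = \frac{3}{2}
These equations allow (A, B) = (-3, -1) or (3, 1).
Impose the point condition(s):
  u(0, 0) = -1  ⟹  B = -1
Only A = -3, B = -1 satisfies everything.
Hence u(x, t) = - 3 t^{3} - e^{t x}.

Answer: u(x, t) = - 3 t^{3} - e^{t x}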